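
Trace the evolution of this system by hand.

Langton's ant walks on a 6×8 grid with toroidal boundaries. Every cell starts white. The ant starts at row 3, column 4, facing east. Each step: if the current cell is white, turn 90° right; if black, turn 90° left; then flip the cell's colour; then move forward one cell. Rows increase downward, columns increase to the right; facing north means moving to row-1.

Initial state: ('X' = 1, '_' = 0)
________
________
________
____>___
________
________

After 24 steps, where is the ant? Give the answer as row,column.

k=0  ________
________
________
____>___
________
________
k=1  ________
________
________
____X___
____v___
________
k=2  ________
________
________
____X___
___<X___
________
k=3  ________
________
________
___^X___
___XX___
________
k=4  ________
________
________
___X>___
___XX___
________
k=5  ________
________
____^___
___X____
___XX___
________
k=6  ________
________
____X>__
___X____
___XX___
________
k=7  ________
________
____XX__
___X_v__
___XX___
________
k=8  ________
________
____XX__
___X<X__
___XX___
________
k=9  ________
________
____^X__
___XXX__
___XX___
________
k=10  ________
________
___<_X__
___XXX__
___XX___
________
k=11  ________
___^____
___X_X__
___XXX__
___XX___
________
k=12  ________
___X>___
___X_X__
___XXX__
___XX___
________
k=13  ________
___XX___
___XvX__
___XXX__
___XX___
________
k=14  ________
___XX___
___<XX__
___XXX__
___XX___
________
k=15  ________
___XX___
____XX__
___vXX__
___XX___
________
k=16  ________
___XX___
____XX__
____>X__
___XX___
________
k=17  ________
___XX___
____^X__
_____X__
___XX___
________
k=18  ________
___XX___
___<_X__
_____X__
___XX___
________
k=19  ________
___^X___
___X_X__
_____X__
___XX___
________
k=20  ________
__<_X___
___X_X__
_____X__
___XX___
________
k=21  __^_____
__X_X___
___X_X__
_____X__
___XX___
________
k=22  __X>____
__X_X___
___X_X__
_____X__
___XX___
________
k=23  __XX____
__XvX___
___X_X__
_____X__
___XX___
________
k=24  __XX____
__<XX___
___X_X__
_____X__
___XX___
________

1,2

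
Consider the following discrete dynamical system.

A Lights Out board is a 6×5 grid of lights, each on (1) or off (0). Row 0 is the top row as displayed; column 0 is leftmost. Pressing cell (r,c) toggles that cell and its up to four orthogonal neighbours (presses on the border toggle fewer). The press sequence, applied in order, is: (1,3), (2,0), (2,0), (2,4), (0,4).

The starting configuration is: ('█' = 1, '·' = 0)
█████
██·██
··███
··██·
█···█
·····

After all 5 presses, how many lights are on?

gen 0: █████
██·██
··███
··██·
█···█
·····
gen 1: ███·█
███··
··█·█
··██·
█···█
·····
gen 2: ███·█
·██··
███·█
█·██·
█···█
·····
gen 3: ███·█
███··
··█·█
··██·
█···█
·····
gen 4: ███·█
███·█
··██·
··███
█···█
·····
gen 5: ████·
███··
··██·
··███
█···█
·····

14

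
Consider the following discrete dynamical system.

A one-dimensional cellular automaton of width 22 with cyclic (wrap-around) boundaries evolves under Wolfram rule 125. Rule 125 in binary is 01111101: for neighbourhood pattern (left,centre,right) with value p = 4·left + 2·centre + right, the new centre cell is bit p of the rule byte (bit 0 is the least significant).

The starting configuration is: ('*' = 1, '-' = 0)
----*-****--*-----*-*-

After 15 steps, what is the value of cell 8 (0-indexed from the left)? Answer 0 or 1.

k=0  ----*-****--*-----*-*-
k=1  ***-***--**-*****-****
k=2  --***-**-****---***---
k=3  *-*-******--***-*-****
k=4  *****----**-*-*****---
k=5  *---****-******---***-
k=6  ***-*--***----***-*-**
k=7  --****-*-****-*-*****-
k=8  *-*--*****--*****---**
k=9  ****-*---**-*---***-*-
k=10  *--*****-******-*-****
k=11  **-*---***----*****---
k=12  ******-*-****-*---***-
k=13  *----*****--*****-*-**
k=14  ****-*---**-*---*****-
k=15  *--*****-******-*---**

0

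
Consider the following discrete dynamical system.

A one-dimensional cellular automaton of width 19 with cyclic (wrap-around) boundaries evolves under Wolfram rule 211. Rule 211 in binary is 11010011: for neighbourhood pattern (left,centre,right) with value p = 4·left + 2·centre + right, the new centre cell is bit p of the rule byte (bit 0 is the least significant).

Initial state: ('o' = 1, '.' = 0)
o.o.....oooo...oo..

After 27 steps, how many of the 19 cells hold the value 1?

15

gen 0: o.o.....oooo...oo..
gen 1: ...ooooo.oooooo.ooo
gen 2: ooo.oooo..ooooo..oo
gen 3: ooo..ooooo.oooooo.o
gen 4: ooooo.oooo..ooooo..
gen 5: .oooo..ooooo.oooooo
gen 6: ..ooooo.oooo..ooooo
gen 7: oo.oooo..ooooo.oooo
gen 8: oo..ooooo.oooo..ooo
gen 9: oooo.oooo..ooooo.oo
gen 10: oooo..ooooo.oooo..o
gen 11: oooooo.oooo..ooooo.
gen 12: .ooooo..ooooo.oooo.
gen 13: o.oooooo.oooo..oooo
gen 14: o..ooooo..ooooo.ooo
gen 15: ooo.oooooo.oooo..oo
gen 16: ooo..ooooo..ooooo.o
gen 17: ooooo.oooooo.oooo..
gen 18: .oooo..ooooo..ooooo
gen 19: ..ooooo.oooooo.oooo
gen 20: oo.oooo..ooooo..ooo
gen 21: oo..ooooo.oooooo.oo
gen 22: oooo.oooo..ooooo..o
gen 23: oooo..ooooo.oooooo.
gen 24: .ooooo.oooo..ooooo.
gen 25: o.oooo..ooooo.ooooo
gen 26: o..ooooo.oooo..oooo
gen 27: ooo.oooo..ooooo.ooo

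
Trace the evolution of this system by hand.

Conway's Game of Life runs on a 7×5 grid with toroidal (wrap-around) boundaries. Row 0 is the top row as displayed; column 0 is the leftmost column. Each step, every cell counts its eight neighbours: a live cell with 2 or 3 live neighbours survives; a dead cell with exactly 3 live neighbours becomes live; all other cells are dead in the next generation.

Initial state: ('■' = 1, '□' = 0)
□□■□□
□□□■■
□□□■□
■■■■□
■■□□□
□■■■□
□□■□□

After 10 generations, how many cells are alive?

[0] □□■□□
□□□■■
□□□■□
■■■■□
■■□□□
□■■■□
□□■□□
[1] □□■□□
□□■■■
■■□□□
■□□■□
□□□□□
■□□■□
□□□□□
[2] □□■□□
■□■■■
■■□□□
■■□□■
□□□□□
□□□□□
□□□□□
[3] □■■□■
■□■■■
□□□□□
□■□□■
■□□□□
□□□□□
□□□□□
[4] □■■□■
■□■□■
□■■□□
■□□□□
■□□□□
□□□□□
□□□□□
[5] □■■□■
□□□□■
□□■■■
■□□□□
□□□□□
□□□□□
□□□□□
[6] ■□□■□
□■□□■
■□□■■
□□□■■
□□□□□
□□□□□
□□□□□
[7] ■□□□■
□■■□□
□□■□□
■□□■□
□□□□□
□□□□□
□□□□□
[8] ■■□□□
■■■■□
□□■■□
□□□□□
□□□□□
□□□□□
□□□□□
[9] ■□□□■
■□□■□
□□□■■
□□□□□
□□□□□
□□□□□
□□□□□
[10] ■□□□■
■□□■□
□□□■■
□□□□□
□□□□□
□□□□□
□□□□□

6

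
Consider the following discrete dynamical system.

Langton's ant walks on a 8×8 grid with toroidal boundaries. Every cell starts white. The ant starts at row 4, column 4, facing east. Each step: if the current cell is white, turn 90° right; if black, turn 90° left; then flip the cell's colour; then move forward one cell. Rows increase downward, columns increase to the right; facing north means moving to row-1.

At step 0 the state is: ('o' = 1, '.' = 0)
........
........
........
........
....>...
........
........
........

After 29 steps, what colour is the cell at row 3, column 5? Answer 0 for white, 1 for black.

0) ........
........
........
........
....>...
........
........
........
1) ........
........
........
........
....o...
....v...
........
........
2) ........
........
........
........
....o...
...<o...
........
........
3) ........
........
........
........
...^o...
...oo...
........
........
4) ........
........
........
........
...o>...
...oo...
........
........
5) ........
........
........
....^...
...o....
...oo...
........
........
6) ........
........
........
....o>..
...o....
...oo...
........
........
7) ........
........
........
....oo..
...o.v..
...oo...
........
........
8) ........
........
........
....oo..
...o<o..
...oo...
........
........
9) ........
........
........
....^o..
...ooo..
...oo...
........
........
10) ........
........
........
...<.o..
...ooo..
...oo...
........
........
11) ........
........
...^....
...o.o..
...ooo..
...oo...
........
........
12) ........
........
...o>...
...o.o..
...ooo..
...oo...
........
........
13) ........
........
...oo...
...ovo..
...ooo..
...oo...
........
........
14) ........
........
...oo...
...<oo..
...ooo..
...oo...
........
........
15) ........
........
...oo...
....oo..
...voo..
...oo...
........
........
16) ........
........
...oo...
....oo..
....>o..
...oo...
........
........
17) ........
........
...oo...
....^o..
.....o..
...oo...
........
........
18) ........
........
...oo...
...<.o..
.....o..
...oo...
........
........
19) ........
........
...^o...
...o.o..
.....o..
...oo...
........
........
20) ........
........
..<.o...
...o.o..
.....o..
...oo...
........
........
21) ........
..^.....
..o.o...
...o.o..
.....o..
...oo...
........
........
22) ........
..o>....
..o.o...
...o.o..
.....o..
...oo...
........
........
23) ........
..oo....
..ovo...
...o.o..
.....o..
...oo...
........
........
24) ........
..oo....
..<oo...
...o.o..
.....o..
...oo...
........
........
25) ........
..oo....
...oo...
..vo.o..
.....o..
...oo...
........
........
26) ........
..oo....
...oo...
.<oo.o..
.....o..
...oo...
........
........
27) ........
..oo....
.^.oo...
.ooo.o..
.....o..
...oo...
........
........
28) ........
..oo....
.o>oo...
.ooo.o..
.....o..
...oo...
........
........
29) ........
..oo....
.oooo...
.ovo.o..
.....o..
...oo...
........
........

1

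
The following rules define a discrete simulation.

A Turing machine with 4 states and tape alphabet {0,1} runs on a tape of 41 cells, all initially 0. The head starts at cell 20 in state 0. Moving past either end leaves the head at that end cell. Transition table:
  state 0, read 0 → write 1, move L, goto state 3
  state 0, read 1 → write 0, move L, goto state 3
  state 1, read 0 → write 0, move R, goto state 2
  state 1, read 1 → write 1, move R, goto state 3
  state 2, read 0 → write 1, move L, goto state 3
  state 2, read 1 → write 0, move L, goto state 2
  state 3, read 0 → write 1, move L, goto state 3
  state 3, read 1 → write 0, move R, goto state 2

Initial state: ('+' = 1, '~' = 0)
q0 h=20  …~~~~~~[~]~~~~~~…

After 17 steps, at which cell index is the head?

3

[0] q0 h=20  …~~~~~~[~]~~~~~~…
[1] q3 h=19  …~~~~~~[~]+~~~~~…
[2] q3 h=18  …~~~~~~[~]++~~~~…
[3] q3 h=17  …~~~~~~[~]+++~~~…
[4] q3 h=16  …~~~~~~[~]++++~~…
[5] q3 h=15  …~~~~~~[~]+++++~…
[6] q3 h=14  …~~~~~~[~]++++++…
[7] q3 h=13  …~~~~~~[~]++++++…
[8] q3 h=12  …~~~~~~[~]++++++…
[9] q3 h=11  …~~~~~~[~]++++++…
[10] q3 h=10  …~~~~~~[~]++++++…
[11] q3 h= 9  …~~~~~~[~]++++++…
[12] q3 h= 8  …~~~~~~[~]++++++…
[13] q3 h= 7  …~~~~~~[~]++++++…
[14] q3 h= 6  |~~~~~~[~]++++++…
[15] q3 h= 5  |~~~~~[~]++++++…
[16] q3 h= 4  |~~~~[~]++++++…
[17] q3 h= 3  |~~~[~]++++++…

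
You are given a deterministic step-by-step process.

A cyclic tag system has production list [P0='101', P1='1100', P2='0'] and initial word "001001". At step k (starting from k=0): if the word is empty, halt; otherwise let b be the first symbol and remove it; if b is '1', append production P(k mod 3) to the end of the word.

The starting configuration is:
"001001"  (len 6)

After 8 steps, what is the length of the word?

0

step 0: "001001"  (len 6)
step 1: "01001"  (len 5)
step 2: "1001"  (len 4)
step 3: "0010"  (len 4)
step 4: "010"  (len 3)
step 5: "10"  (len 2)
step 6: "00"  (len 2)
step 7: "0"  (len 1)
step 8: (halted — word empty)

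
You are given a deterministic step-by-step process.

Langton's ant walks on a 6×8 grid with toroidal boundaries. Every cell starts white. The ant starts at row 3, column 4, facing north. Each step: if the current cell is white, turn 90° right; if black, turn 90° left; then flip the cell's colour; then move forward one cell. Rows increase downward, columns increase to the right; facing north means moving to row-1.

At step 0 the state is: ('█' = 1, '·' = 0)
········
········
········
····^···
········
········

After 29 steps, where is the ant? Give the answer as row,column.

5,3

k=0  ········
········
········
····^···
········
········
k=1  ········
········
········
····█>··
········
········
k=2  ········
········
········
····██··
·····v··
········
k=3  ········
········
········
····██··
····<█··
········
k=4  ········
········
········
····^█··
····██··
········
k=5  ········
········
········
···<·█··
····██··
········
k=6  ········
········
···^····
···█·█··
····██··
········
k=7  ········
········
···█>···
···█·█··
····██··
········
k=8  ········
········
···██···
···█v█··
····██··
········
k=9  ········
········
···██···
···<██··
····██··
········
k=10  ········
········
···██···
····██··
···v██··
········
k=11  ········
········
···██···
····██··
··<███··
········
k=12  ········
········
···██···
··^·██··
··████··
········
k=13  ········
········
···██···
··█>██··
··████··
········
k=14  ········
········
···██···
··████··
··█v██··
········
k=15  ········
········
···██···
··████··
··█·>█··
········
k=16  ········
········
···██···
··██^█··
··█··█··
········
k=17  ········
········
···██···
··█<·█··
··█··█··
········
k=18  ········
········
···██···
··█··█··
··█v·█··
········
k=19  ········
········
···██···
··█··█··
··<█·█··
········
k=20  ········
········
···██···
··█··█··
···█·█··
··v·····
k=21  ········
········
···██···
··█··█··
···█·█··
·<█·····
k=22  ········
········
···██···
··█··█··
·^·█·█··
·██·····
k=23  ········
········
···██···
··█··█··
·█>█·█··
·██·····
k=24  ········
········
···██···
··█··█··
·███·█··
·█v·····
k=25  ········
········
···██···
··█··█··
·███·█··
·█·>····
k=26  ···v····
········
···██···
··█··█··
·███·█··
·█·█····
k=27  ··<█····
········
···██···
··█··█··
·███·█··
·█·█····
k=28  ··██····
········
···██···
··█··█··
·███·█··
·█^█····
k=29  ··██····
········
···██···
··█··█··
·███·█··
·██>····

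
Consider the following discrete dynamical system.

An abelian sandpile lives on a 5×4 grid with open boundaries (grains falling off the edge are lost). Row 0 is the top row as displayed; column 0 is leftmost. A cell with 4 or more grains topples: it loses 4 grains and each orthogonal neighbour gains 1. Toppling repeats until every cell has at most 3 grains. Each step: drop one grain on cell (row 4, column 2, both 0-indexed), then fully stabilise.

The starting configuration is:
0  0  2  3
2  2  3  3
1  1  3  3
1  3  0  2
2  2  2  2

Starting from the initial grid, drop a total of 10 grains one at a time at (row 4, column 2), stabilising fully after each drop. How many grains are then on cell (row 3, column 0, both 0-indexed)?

2

[0] 0  0  2  3
2  2  3  3
1  1  3  3
1  3  0  2
2  2  2  2
[1] 0  0  2  3
2  2  3  3
1  1  3  3
1  3  0  2
2  2  3  2
[2] 0  0  2  3
2  2  3  3
1  1  3  3
1  3  1  2
2  3  0  3
[3] 0  0  2  3
2  2  3  3
1  1  3  3
1  3  1  2
2  3  1  3
[4] 0  0  2  3
2  2  3  3
1  1  3  3
1  3  1  2
2  3  2  3
[5] 0  0  2  3
2  2  3  3
1  1  3  3
1  3  1  2
2  3  3  3
[6] 0  0  2  3
2  2  3  3
1  2  3  3
2  0  3  3
3  1  2  0
[7] 0  0  2  3
2  2  3  3
1  2  3  3
2  0  3  3
3  1  3  0
[8] 0  1  0  1
2  3  2  2
1  3  2  2
2  1  2  1
3  2  1  2
[9] 0  1  0  1
2  3  2  2
1  3  2  2
2  1  2  1
3  2  2  2
[10] 0  1  0  1
2  3  2  2
1  3  2  2
2  1  2  1
3  2  3  2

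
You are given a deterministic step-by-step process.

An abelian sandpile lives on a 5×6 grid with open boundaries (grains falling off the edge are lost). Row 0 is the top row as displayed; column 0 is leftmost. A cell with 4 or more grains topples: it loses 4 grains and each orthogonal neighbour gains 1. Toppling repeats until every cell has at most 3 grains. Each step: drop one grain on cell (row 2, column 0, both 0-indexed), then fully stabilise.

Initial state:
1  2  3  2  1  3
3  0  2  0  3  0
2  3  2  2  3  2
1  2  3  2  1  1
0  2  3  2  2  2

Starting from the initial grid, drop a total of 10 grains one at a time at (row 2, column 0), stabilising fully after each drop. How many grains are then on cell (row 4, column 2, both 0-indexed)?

[0] 1  2  3  2  1  3
3  0  2  0  3  0
2  3  2  2  3  2
1  2  3  2  1  1
0  2  3  2  2  2
[1] 1  2  3  2  1  3
3  0  2  0  3  0
3  3  2  2  3  2
1  2  3  2  1  1
0  2  3  2  2  2
[2] 2  2  3  2  1  3
0  2  2  0  3  0
2  0  3  2  3  2
2  3  3  2  1  1
0  2  3  2  2  2
[3] 2  2  3  2  1  3
0  2  2  0  3  0
3  0  3  2  3  2
2  3  3  2  1  1
0  2  3  2  2  2
[4] 2  2  3  2  1  3
1  2  2  0  3  0
0  1  3  2  3  2
3  3  3  2  1  1
0  2  3  2  2  2
[5] 2  2  3  2  1  3
1  2  2  0  3  0
1  1  3  2  3  2
3  3  3  2  1  1
0  2  3  2  2  2
[6] 2  2  3  2  1  3
1  2  2  0  3  0
2  1  3  2  3  2
3  3  3  2  1  1
0  2  3  2  2  2
[7] 2  2  3  2  1  3
1  2  2  0  3  0
3  1  3  2  3  2
3  3  3  2  1  1
0  2  3  2  2  2
[8] 2  2  3  2  1  3
2  3  3  0  3  0
2  0  1  3  3  2
1  3  2  3  1  1
2  0  1  3  2  2
[9] 2  2  3  2  1  3
2  3  3  0  3  0
3  0  1  3  3  2
1  3  2  3  1  1
2  0  1  3  2  2
[10] 2  2  3  2  1  3
3  3  3  0  3  0
0  1  1  3  3  2
2  3  2  3  1  1
2  0  1  3  2  2

1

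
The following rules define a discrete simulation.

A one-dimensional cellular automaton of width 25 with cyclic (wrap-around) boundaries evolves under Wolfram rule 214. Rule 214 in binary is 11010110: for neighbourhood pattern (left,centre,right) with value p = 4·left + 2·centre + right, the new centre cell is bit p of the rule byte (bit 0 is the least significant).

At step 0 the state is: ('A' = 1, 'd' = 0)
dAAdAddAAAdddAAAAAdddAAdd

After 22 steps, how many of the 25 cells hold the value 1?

t=0: dAAdAddAAAdddAAAAAdddAAdd
t=1: AdAdAAAdAAAdAdAAAAAdAdAAd
t=2: AdAddAAddAAdAddAAAAdAddAd
t=3: AdAAAdAAAdAdAAAdAAAdAAAAd
t=4: AddAAddAAdAddAAddAAddAAAd
t=5: AAAdAAAdAdAAAdAAAdAAAdAAd
t=6: dAAddAAdAddAAddAAddAAddAd
t=7: AdAAAdAdAAAdAAAdAAAdAAAAA
t=8: AddAAdAddAAddAAddAAddAAAA
t=9: AAAdAdAAAdAAAdAAAdAAAdAAA
t=10: AAAdAddAAddAAddAAddAAddAA
t=11: AAAdAAAdAAAdAAAdAAAdAAAdA
t=12: AAAddAAddAAddAAddAAddAAdd
t=13: dAAAAdAAAdAAAdAAAdAAAdAAA
t=14: ddAAAddAAddAAddAAddAAddAA
t=15: AAdAAAAdAAAdAAAdAAAdAAAdA
t=16: AAddAAAddAAddAAddAAddAAdd
t=17: dAAAdAAAAdAAAdAAAdAAAdAAA
t=18: ddAAddAAAddAAddAAddAAddAA
t=19: AAdAAAdAAAAdAAAdAAAdAAAdA
t=20: AAddAAddAAAddAAddAAddAAdd
t=21: dAAAdAAAdAAAAdAAAdAAAdAAA
t=22: ddAAddAAddAAAddAAddAAddAA

13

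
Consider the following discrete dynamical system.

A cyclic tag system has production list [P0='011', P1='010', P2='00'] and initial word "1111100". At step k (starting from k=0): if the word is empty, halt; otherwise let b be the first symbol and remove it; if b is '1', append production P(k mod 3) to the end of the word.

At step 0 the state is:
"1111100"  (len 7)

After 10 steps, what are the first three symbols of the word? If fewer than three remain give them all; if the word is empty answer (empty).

k=0  "1111100"  (len 7)
k=1  "111100011"  (len 9)
k=2  "11100011010"  (len 11)
k=3  "110001101000"  (len 12)
k=4  "10001101000011"  (len 14)
k=5  "0001101000011010"  (len 16)
k=6  "001101000011010"  (len 15)
k=7  "01101000011010"  (len 14)
k=8  "1101000011010"  (len 13)
k=9  "10100001101000"  (len 14)
k=10  "0100001101000011"  (len 16)

010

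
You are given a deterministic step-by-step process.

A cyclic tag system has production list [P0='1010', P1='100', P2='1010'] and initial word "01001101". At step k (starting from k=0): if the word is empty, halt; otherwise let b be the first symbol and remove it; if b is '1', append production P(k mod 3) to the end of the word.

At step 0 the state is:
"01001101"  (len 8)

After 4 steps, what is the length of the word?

7

step 0: "01001101"  (len 8)
step 1: "1001101"  (len 7)
step 2: "001101100"  (len 9)
step 3: "01101100"  (len 8)
step 4: "1101100"  (len 7)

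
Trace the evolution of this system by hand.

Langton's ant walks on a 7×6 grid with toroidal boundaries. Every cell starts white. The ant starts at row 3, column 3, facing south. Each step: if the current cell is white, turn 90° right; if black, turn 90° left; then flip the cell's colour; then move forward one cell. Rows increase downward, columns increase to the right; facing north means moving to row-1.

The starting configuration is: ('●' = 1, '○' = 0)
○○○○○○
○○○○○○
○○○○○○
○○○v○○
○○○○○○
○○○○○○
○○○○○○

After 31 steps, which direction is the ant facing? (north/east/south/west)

[0] ○○○○○○
○○○○○○
○○○○○○
○○○v○○
○○○○○○
○○○○○○
○○○○○○
[1] ○○○○○○
○○○○○○
○○○○○○
○○<●○○
○○○○○○
○○○○○○
○○○○○○
[2] ○○○○○○
○○○○○○
○○^○○○
○○●●○○
○○○○○○
○○○○○○
○○○○○○
[3] ○○○○○○
○○○○○○
○○●>○○
○○●●○○
○○○○○○
○○○○○○
○○○○○○
[4] ○○○○○○
○○○○○○
○○●●○○
○○●v○○
○○○○○○
○○○○○○
○○○○○○
[5] ○○○○○○
○○○○○○
○○●●○○
○○●○>○
○○○○○○
○○○○○○
○○○○○○
[6] ○○○○○○
○○○○○○
○○●●○○
○○●○●○
○○○○v○
○○○○○○
○○○○○○
[7] ○○○○○○
○○○○○○
○○●●○○
○○●○●○
○○○<●○
○○○○○○
○○○○○○
[8] ○○○○○○
○○○○○○
○○●●○○
○○●^●○
○○○●●○
○○○○○○
○○○○○○
[9] ○○○○○○
○○○○○○
○○●●○○
○○●●>○
○○○●●○
○○○○○○
○○○○○○
[10] ○○○○○○
○○○○○○
○○●●^○
○○●●○○
○○○●●○
○○○○○○
○○○○○○
[11] ○○○○○○
○○○○○○
○○●●●>
○○●●○○
○○○●●○
○○○○○○
○○○○○○
[12] ○○○○○○
○○○○○○
○○●●●●
○○●●○v
○○○●●○
○○○○○○
○○○○○○
[13] ○○○○○○
○○○○○○
○○●●●●
○○●●<●
○○○●●○
○○○○○○
○○○○○○
[14] ○○○○○○
○○○○○○
○○●●^●
○○●●●●
○○○●●○
○○○○○○
○○○○○○
[15] ○○○○○○
○○○○○○
○○●<○●
○○●●●●
○○○●●○
○○○○○○
○○○○○○
[16] ○○○○○○
○○○○○○
○○●○○●
○○●v●●
○○○●●○
○○○○○○
○○○○○○
[17] ○○○○○○
○○○○○○
○○●○○●
○○●○>●
○○○●●○
○○○○○○
○○○○○○
[18] ○○○○○○
○○○○○○
○○●○^●
○○●○○●
○○○●●○
○○○○○○
○○○○○○
[19] ○○○○○○
○○○○○○
○○●○●>
○○●○○●
○○○●●○
○○○○○○
○○○○○○
[20] ○○○○○○
○○○○○^
○○●○●○
○○●○○●
○○○●●○
○○○○○○
○○○○○○
[21] ○○○○○○
>○○○○●
○○●○●○
○○●○○●
○○○●●○
○○○○○○
○○○○○○
[22] ○○○○○○
●○○○○●
v○●○●○
○○●○○●
○○○●●○
○○○○○○
○○○○○○
[23] ○○○○○○
●○○○○●
●○●○●<
○○●○○●
○○○●●○
○○○○○○
○○○○○○
[24] ○○○○○○
●○○○○^
●○●○●●
○○●○○●
○○○●●○
○○○○○○
○○○○○○
[25] ○○○○○○
●○○○<○
●○●○●●
○○●○○●
○○○●●○
○○○○○○
○○○○○○
[26] ○○○○^○
●○○○●○
●○●○●●
○○●○○●
○○○●●○
○○○○○○
○○○○○○
[27] ○○○○●>
●○○○●○
●○●○●●
○○●○○●
○○○●●○
○○○○○○
○○○○○○
[28] ○○○○●●
●○○○●v
●○●○●●
○○●○○●
○○○●●○
○○○○○○
○○○○○○
[29] ○○○○●●
●○○○<●
●○●○●●
○○●○○●
○○○●●○
○○○○○○
○○○○○○
[30] ○○○○●●
●○○○○●
●○●○v●
○○●○○●
○○○●●○
○○○○○○
○○○○○○
[31] ○○○○●●
●○○○○●
●○●○○>
○○●○○●
○○○●●○
○○○○○○
○○○○○○

east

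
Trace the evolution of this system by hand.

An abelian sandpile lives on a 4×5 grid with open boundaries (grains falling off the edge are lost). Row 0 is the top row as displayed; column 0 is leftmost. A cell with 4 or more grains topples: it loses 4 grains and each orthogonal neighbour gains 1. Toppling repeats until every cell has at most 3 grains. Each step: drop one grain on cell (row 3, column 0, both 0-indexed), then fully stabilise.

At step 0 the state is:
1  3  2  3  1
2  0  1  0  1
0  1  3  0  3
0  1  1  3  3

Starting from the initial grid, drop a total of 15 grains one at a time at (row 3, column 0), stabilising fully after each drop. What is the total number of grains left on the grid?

34

0) 1  3  2  3  1
2  0  1  0  1
0  1  3  0  3
0  1  1  3  3
1) 1  3  2  3  1
2  0  1  0  1
0  1  3  0  3
1  1  1  3  3
2) 1  3  2  3  1
2  0  1  0  1
0  1  3  0  3
2  1  1  3  3
3) 1  3  2  3  1
2  0  1  0  1
0  1  3  0  3
3  1  1  3  3
4) 1  3  2  3  1
2  0  1  0  1
1  1  3  0  3
0  2  1  3  3
5) 1  3  2  3  1
2  0  1  0  1
1  1  3  0  3
1  2  1  3  3
6) 1  3  2  3  1
2  0  1  0  1
1  1  3  0  3
2  2  1  3  3
7) 1  3  2  3  1
2  0  1  0  1
1  1  3  0  3
3  2  1  3  3
8) 1  3  2  3  1
2  0  1  0  1
2  1  3  0  3
0  3  1  3  3
9) 1  3  2  3  1
2  0  1  0  1
2  1  3  0  3
1  3  1  3  3
10) 1  3  2  3  1
2  0  1  0  1
2  1  3  0  3
2  3  1  3  3
11) 1  3  2  3  1
2  0  1  0  1
2  1  3  0  3
3  3  1  3  3
12) 1  3  2  3  1
2  0  1  0  1
3  2  3  0  3
1  0  2  3  3
13) 1  3  2  3  1
2  0  1  0  1
3  2  3  0  3
2  0  2  3  3
14) 1  3  2  3  1
2  0  1  0  1
3  2  3  0  3
3  0  2  3  3
15) 1  3  2  3  1
3  0  1  0  1
0  3  3  0  3
1  1  2  3  3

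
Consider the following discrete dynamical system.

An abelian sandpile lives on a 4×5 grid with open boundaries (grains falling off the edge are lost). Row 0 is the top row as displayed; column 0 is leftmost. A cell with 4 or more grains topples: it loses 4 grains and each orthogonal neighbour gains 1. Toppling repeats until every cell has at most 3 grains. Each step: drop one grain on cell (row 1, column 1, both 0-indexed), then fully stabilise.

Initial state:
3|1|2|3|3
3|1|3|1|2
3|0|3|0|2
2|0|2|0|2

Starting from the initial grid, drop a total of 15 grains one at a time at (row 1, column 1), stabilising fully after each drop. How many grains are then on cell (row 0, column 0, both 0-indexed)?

3

k=0  3|1|2|3|3
3|1|3|1|2
3|0|3|0|2
2|0|2|0|2
k=1  3|1|2|3|3
3|2|3|1|2
3|0|3|0|2
2|0|2|0|2
k=2  3|1|2|3|3
3|3|3|1|2
3|0|3|0|2
2|0|2|0|2
k=3  0|3|3|3|3
2|2|1|2|2
0|3|0|1|2
3|0|3|0|2
k=4  0|3|3|3|3
2|3|1|2|2
0|3|0|1|2
3|0|3|0|2
k=5  1|1|1|1|0
3|2|3|3|3
1|0|1|1|2
3|1|3|0|2
k=6  1|1|1|1|0
3|3|3|3|3
1|0|1|1|2
3|1|3|0|2
k=7  2|2|2|2|1
0|2|1|1|0
2|1|2|2|3
3|1|3|0|2
k=8  2|2|2|2|1
0|3|1|1|0
2|1|2|2|3
3|1|3|0|2
k=9  2|3|2|2|1
1|0|2|1|0
2|2|2|2|3
3|1|3|0|2
k=10  2|3|2|2|1
1|1|2|1|0
2|2|2|2|3
3|1|3|0|2
k=11  2|3|2|2|1
1|2|2|1|0
2|2|2|2|3
3|1|3|0|2
k=12  2|3|2|2|1
1|3|2|1|0
2|2|2|2|3
3|1|3|0|2
k=13  3|0|3|2|1
2|1|3|1|0
2|3|2|2|3
3|1|3|0|2
k=14  3|0|3|2|1
2|2|3|1|0
2|3|2|2|3
3|1|3|0|2
k=15  3|0|3|2|1
2|3|3|1|0
2|3|2|2|3
3|1|3|0|2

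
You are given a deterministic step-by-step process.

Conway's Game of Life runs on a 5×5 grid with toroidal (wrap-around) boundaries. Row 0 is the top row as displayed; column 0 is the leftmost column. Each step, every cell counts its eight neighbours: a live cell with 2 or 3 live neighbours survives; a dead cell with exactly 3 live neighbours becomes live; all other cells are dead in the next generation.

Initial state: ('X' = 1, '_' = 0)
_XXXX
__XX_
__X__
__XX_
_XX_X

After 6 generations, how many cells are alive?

6

0) _XXXX
__XX_
__X__
__XX_
_XX_X
1) ____X
____X
_X___
_____
____X
2) X__XX
X____
_____
_____
_____
3) X___X
X____
_____
_____
____X
4) X___X
X___X
_____
_____
X___X
5) _X_X_
X___X
_____
_____
X___X
6) _X_X_
X___X
_____
_____
X___X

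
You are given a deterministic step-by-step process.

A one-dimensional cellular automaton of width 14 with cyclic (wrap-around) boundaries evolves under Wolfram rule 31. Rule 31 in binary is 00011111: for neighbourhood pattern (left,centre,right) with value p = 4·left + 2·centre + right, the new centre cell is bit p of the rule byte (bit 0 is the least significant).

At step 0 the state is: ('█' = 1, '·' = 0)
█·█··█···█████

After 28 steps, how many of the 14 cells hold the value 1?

7

t=0: █·█··█···█████
t=1: ··████████····
t=2: ███·······████
t=3: ···████████···
t=4: ████·······███
t=5: ····████████··
t=6: █████·······██
t=7: ·····████████·
t=8: ██████·······█
t=9: ······████████
t=10: ███████·······
t=11: █······███████
t=12: ·███████······
t=13: ██······██████
t=14: ··███████·····
t=15: ███······█████
t=16: ···███████····
t=17: ████······████
t=18: ····███████···
t=19: █████······███
t=20: ·····███████··
t=21: ██████······██
t=22: ······███████·
t=23: ███████······█
t=24: ·······███████
t=25: ████████······
t=26: █·······██████
t=27: ·████████·····
t=28: ██·······█████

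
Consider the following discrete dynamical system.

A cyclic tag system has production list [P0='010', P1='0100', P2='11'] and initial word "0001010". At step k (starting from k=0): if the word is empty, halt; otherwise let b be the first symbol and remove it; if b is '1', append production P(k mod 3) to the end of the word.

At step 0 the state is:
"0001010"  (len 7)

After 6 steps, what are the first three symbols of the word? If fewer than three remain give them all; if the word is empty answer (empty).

001

t=0: "0001010"  (len 7)
t=1: "001010"  (len 6)
t=2: "01010"  (len 5)
t=3: "1010"  (len 4)
t=4: "010010"  (len 6)
t=5: "10010"  (len 5)
t=6: "001011"  (len 6)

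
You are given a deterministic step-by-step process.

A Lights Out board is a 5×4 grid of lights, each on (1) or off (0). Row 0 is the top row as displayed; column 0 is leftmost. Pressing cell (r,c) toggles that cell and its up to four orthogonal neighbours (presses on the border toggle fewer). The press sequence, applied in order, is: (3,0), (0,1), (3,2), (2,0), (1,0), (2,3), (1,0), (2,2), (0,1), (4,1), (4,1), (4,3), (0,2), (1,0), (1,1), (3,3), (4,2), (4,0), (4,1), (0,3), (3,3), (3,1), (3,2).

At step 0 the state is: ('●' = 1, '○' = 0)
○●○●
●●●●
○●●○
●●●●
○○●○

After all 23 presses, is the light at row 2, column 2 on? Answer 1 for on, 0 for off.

gen 0: ○●○●
●●●●
○●●○
●●●●
○○●○
gen 1: ○●○●
●●●●
●●●○
○○●●
●○●○
gen 2: ●○●●
●○●●
●●●○
○○●●
●○●○
gen 3: ●○●●
●○●●
●●○○
○●○○
●○○○
gen 4: ●○●●
○○●●
○○○○
●●○○
●○○○
gen 5: ○○●●
●●●●
●○○○
●●○○
●○○○
gen 6: ○○●●
●●●○
●○●●
●●○●
●○○○
gen 7: ●○●●
○○●○
○○●●
●●○●
●○○○
gen 8: ●○●●
○○○○
○●○○
●●●●
●○○○
gen 9: ○●○●
○●○○
○●○○
●●●●
●○○○
gen 10: ○●○●
○●○○
○●○○
●○●●
○●●○
gen 11: ○●○●
○●○○
○●○○
●●●●
●○○○
gen 12: ○●○●
○●○○
○●○○
●●●○
●○●●
gen 13: ○○●○
○●●○
○●○○
●●●○
●○●●
gen 14: ●○●○
●○●○
●●○○
●●●○
●○●●
gen 15: ●●●○
○●○○
●○○○
●●●○
●○●●
gen 16: ●●●○
○●○○
●○○●
●●○●
●○●○
gen 17: ●●●○
○●○○
●○○●
●●●●
●●○●
gen 18: ●●●○
○●○○
●○○●
○●●●
○○○●
gen 19: ●●●○
○●○○
●○○●
○○●●
●●●●
gen 20: ●●○●
○●○●
●○○●
○○●●
●●●●
gen 21: ●●○●
○●○●
●○○○
○○○○
●●●○
gen 22: ●●○●
○●○●
●●○○
●●●○
●○●○
gen 23: ●●○●
○●○●
●●●○
●○○●
●○○○

1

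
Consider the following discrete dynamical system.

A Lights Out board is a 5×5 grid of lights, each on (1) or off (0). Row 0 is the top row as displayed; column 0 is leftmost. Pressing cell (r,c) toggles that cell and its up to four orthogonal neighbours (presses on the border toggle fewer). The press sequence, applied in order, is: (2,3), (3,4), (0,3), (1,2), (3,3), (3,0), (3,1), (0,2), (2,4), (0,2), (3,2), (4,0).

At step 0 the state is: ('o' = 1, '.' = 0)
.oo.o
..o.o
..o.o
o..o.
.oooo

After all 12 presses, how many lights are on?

[0] .oo.o
..o.o
..o.o
o..o.
.oooo
[1] .oo.o
..ooo
...o.
o....
.oooo
[2] .oo.o
..ooo
...oo
o..oo
.ooo.
[3] .o.o.
..o.o
...oo
o..oo
.ooo.
[4] .ooo.
.o.oo
..ooo
o..oo
.ooo.
[5] .ooo.
.o.oo
..o.o
o.o..
.oo..
[6] .ooo.
.o.oo
o.o.o
.oo..
ooo..
[7] .ooo.
.o.oo
ooo.o
o....
o.o..
[8] .....
.oooo
ooo.o
o....
o.o..
[9] .....
.ooo.
oooo.
o...o
o.o..
[10] .ooo.
.o.o.
oooo.
o...o
o.o..
[11] .ooo.
.o.o.
oo.o.
ooooo
o....
[12] .ooo.
.o.o.
oo.o.
.oooo
.o...

13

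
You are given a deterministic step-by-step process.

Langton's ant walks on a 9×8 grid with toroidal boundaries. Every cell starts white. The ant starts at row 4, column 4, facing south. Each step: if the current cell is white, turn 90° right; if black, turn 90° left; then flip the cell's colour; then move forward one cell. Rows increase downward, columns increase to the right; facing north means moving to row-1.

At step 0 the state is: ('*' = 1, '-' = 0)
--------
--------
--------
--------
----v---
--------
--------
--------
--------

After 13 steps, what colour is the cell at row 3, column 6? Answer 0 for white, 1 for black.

k=0  --------
--------
--------
--------
----v---
--------
--------
--------
--------
k=1  --------
--------
--------
--------
---<*---
--------
--------
--------
--------
k=2  --------
--------
--------
---^----
---**---
--------
--------
--------
--------
k=3  --------
--------
--------
---*>---
---**---
--------
--------
--------
--------
k=4  --------
--------
--------
---**---
---*v---
--------
--------
--------
--------
k=5  --------
--------
--------
---**---
---*->--
--------
--------
--------
--------
k=6  --------
--------
--------
---**---
---*-*--
-----v--
--------
--------
--------
k=7  --------
--------
--------
---**---
---*-*--
----<*--
--------
--------
--------
k=8  --------
--------
--------
---**---
---*^*--
----**--
--------
--------
--------
k=9  --------
--------
--------
---**---
---**>--
----**--
--------
--------
--------
k=10  --------
--------
--------
---**^--
---**---
----**--
--------
--------
--------
k=11  --------
--------
--------
---***>-
---**---
----**--
--------
--------
--------
k=12  --------
--------
--------
---****-
---**-v-
----**--
--------
--------
--------
k=13  --------
--------
--------
---****-
---**<*-
----**--
--------
--------
--------

1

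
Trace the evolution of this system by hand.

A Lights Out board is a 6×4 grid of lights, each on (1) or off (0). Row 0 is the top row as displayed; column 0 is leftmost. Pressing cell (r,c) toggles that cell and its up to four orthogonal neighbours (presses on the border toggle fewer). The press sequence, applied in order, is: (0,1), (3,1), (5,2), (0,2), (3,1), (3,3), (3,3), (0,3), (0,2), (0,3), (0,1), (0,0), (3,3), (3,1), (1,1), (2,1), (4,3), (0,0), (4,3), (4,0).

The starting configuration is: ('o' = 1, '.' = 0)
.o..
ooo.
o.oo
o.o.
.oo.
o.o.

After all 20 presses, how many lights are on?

step 0: .o..
ooo.
o.oo
o.o.
.oo.
o.o.
step 1: o.o.
o.o.
o.oo
o.o.
.oo.
o.o.
step 2: o.o.
o.o.
oooo
.o..
..o.
o.o.
step 3: o.o.
o.o.
oooo
.o..
....
oo.o
step 4: oo.o
o...
oooo
.o..
....
oo.o
step 5: oo.o
o...
o.oo
o.o.
.o..
oo.o
step 6: oo.o
o...
o.o.
o..o
.o.o
oo.o
step 7: oo.o
o...
o.oo
o.o.
.o..
oo.o
step 8: ooo.
o..o
o.oo
o.o.
.o..
oo.o
step 9: o..o
o.oo
o.oo
o.o.
.o..
oo.o
step 10: o.o.
o.o.
o.oo
o.o.
.o..
oo.o
step 11: .o..
ooo.
o.oo
o.o.
.o..
oo.o
step 12: o...
.oo.
o.oo
o.o.
.o..
oo.o
step 13: o...
.oo.
o.o.
o..o
.o.o
oo.o
step 14: o...
.oo.
ooo.
.ooo
...o
oo.o
step 15: oo..
o...
o.o.
.ooo
...o
oo.o
step 16: oo..
oo..
.o..
..oo
...o
oo.o
step 17: oo..
oo..
.o..
..o.
..o.
oo..
step 18: ....
.o..
.o..
..o.
..o.
oo..
step 19: ....
.o..
.o..
..oo
...o
oo.o
step 20: ....
.o..
.o..
o.oo
oo.o
.o.o

10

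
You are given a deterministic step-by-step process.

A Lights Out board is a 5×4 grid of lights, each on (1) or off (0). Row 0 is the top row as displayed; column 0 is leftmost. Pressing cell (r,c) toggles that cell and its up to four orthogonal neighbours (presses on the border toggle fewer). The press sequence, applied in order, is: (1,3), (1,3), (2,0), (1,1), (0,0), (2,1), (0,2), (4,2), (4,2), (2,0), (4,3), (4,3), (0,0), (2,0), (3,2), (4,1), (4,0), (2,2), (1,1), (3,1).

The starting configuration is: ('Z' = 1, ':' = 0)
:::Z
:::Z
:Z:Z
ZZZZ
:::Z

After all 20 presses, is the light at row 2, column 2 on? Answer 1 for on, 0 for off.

0) :::Z
:::Z
:Z:Z
ZZZZ
:::Z
1) ::::
::Z:
:Z::
ZZZZ
:::Z
2) :::Z
:::Z
:Z:Z
ZZZZ
:::Z
3) :::Z
Z::Z
Z::Z
:ZZZ
:::Z
4) :Z:Z
:ZZZ
ZZ:Z
:ZZZ
:::Z
5) Z::Z
ZZZZ
ZZ:Z
:ZZZ
:::Z
6) Z::Z
Z:ZZ
::ZZ
::ZZ
:::Z
7) ZZZ:
Z::Z
::ZZ
::ZZ
:::Z
8) ZZZ:
Z::Z
::ZZ
:::Z
:ZZ:
9) ZZZ:
Z::Z
::ZZ
::ZZ
:::Z
10) ZZZ:
:::Z
ZZZZ
Z:ZZ
:::Z
11) ZZZ:
:::Z
ZZZZ
Z:Z:
::Z:
12) ZZZ:
:::Z
ZZZZ
Z:ZZ
:::Z
13) ::Z:
Z::Z
ZZZZ
Z:ZZ
:::Z
14) ::Z:
:::Z
::ZZ
::ZZ
:::Z
15) ::Z:
:::Z
:::Z
:Z::
::ZZ
16) ::Z:
:::Z
:::Z
::::
ZZ:Z
17) ::Z:
:::Z
:::Z
Z:::
:::Z
18) ::Z:
::ZZ
:ZZ:
Z:Z:
:::Z
19) :ZZ:
ZZ:Z
::Z:
Z:Z:
:::Z
20) :ZZ:
ZZ:Z
:ZZ:
:Z::
:Z:Z

1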